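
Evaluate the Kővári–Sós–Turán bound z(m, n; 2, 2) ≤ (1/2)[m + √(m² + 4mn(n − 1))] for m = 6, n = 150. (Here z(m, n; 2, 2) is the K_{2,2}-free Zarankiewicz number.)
z(6, 150; 2, 2) ≤ (1/2)[6 + √(6² + 4·6·150·149)] = (1/2)[6 + √536436] = 369.209

Kővári–Sós–Turán: let r_1, ..., r_6 be the row sums and z = Σ r_i the total number of 1s. Each pair of columns can share at most one row with both entries 1 (else a 2×2 all-ones block appears), so Σ_i C(r_i, 2) ≤ C(150, 2) = 11175. By convexity Σ_i C(r_i, 2) ≥ 6·C(z/6, 2) = z(z − 6)/(2·6), giving z² − 6z − 6·150·149 ≤ 0 and hence z ≤ (1/2)[6 + √(36 + 4·134100)] = (1/2)[6 + √536436] ≈ (1/2)(6 + 732.4179) = 369.209.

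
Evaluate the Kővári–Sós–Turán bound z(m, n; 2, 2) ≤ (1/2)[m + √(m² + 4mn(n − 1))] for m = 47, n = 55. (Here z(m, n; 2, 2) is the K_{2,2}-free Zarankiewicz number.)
z(47, 55; 2, 2) ≤ (1/2)[47 + √(47² + 4·47·55·54)] = (1/2)[47 + √560569] = 397.8558

Kővári–Sós–Turán: let r_1, ..., r_47 be the row sums and z = Σ r_i the total number of 1s. Each pair of columns can share at most one row with both entries 1 (else a 2×2 all-ones block appears), so Σ_i C(r_i, 2) ≤ C(55, 2) = 1485. By convexity Σ_i C(r_i, 2) ≥ 47·C(z/47, 2) = z(z − 47)/(2·47), giving z² − 47z − 47·55·54 ≤ 0 and hence z ≤ (1/2)[47 + √(2209 + 4·139590)] = (1/2)[47 + √560569] ≈ (1/2)(47 + 748.7116) = 397.8558.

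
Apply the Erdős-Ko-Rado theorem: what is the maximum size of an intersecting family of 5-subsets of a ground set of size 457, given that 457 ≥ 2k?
max |F| = C(456, 4) = 1777947990

The Erdős-Ko-Rado theorem states: for n ≥ 2k, an intersecting family of k-subsets of an n-element set has size at most C(n − 1, k − 1), with equality for 'star' families {A ⊆ [n] : |A| = k, i ∈ A} (fix an element i). For n = 457, k = 5: C(456, 4) = 1777947990.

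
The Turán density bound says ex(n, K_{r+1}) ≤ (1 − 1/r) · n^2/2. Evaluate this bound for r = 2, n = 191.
Turán density bound = (1/2) · 191^2/2 = 36481/4 ≈ 9120.25

Turán's theorem: ex(n, K_{r+1}) is achieved by the complete r-partite Turán graph T(n, r) with parts as balanced as possible, and is at most (1 − 1/r) · n^2/2. For r = 2, n = 191: the density bound is (1/2) · 36481/2 = 36481/4 ≈ 9120.25. The integer-valued extremum is e(T(191, 2)) = 9120, which is strictly less than the density bound 36481/4 since 2 ∤ 191 (the parts of T(191, 2) cannot all be equal).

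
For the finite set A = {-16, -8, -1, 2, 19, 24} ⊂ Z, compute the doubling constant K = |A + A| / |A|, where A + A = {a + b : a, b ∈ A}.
K = |A + A| / |A| = 21/6 = 7/2

Enumerate A + A = {a + b : a, b ∈ A}. With |A| = 6, there are |A|^2 = 36 ordered sum pairs; collecting distinct values, A + A = {-32, -24, -17, -16, -14, -9, -6, -2, 1, 3, 4, 8, 11, 16, 18, 21, 23, 26, 38, 43, 48}, so |A + A| = 21. Thus K = 21/6 = 7/2. For comparison, the minimum possible |A + A| over all 6-element sets is 2·6 − 1 = 11 (so min K = 11/6), attained only by arithmetic progressions.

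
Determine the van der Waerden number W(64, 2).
W(64, 2) = 64 + 1 = 65

A 2-term AP is any pair of integers, so a monochromatic 2-AP exists iff some colour is used at least twice. With 64 colours, the colouring i ↦ i on {1, ..., 64} uses each colour once, avoiding any monochromatic pair, so W(64, 2) > 64. For {1, ..., 65}, pigeonhole forces two integers of the same colour, which form a monochromatic 2-AP. Hence W(64, 2) = 65.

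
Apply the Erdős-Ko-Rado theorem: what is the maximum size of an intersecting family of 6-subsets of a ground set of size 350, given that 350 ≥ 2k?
max |F| = C(349, 5) = 41922588819

Erdős-Ko-Rado (1961): when n ≥ 2k, max |F| = C(n−1, k−1). The bound is attained by the star {A : i ∈ A} for any fixed i ∈ [n]. Here C(350−1, 6−1) = C(349, 5) = 41922588819.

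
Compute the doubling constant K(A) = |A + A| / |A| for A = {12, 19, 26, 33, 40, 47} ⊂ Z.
K = |A + A| / |A| = 11/6

Enumerate A + A = {a + b : a, b ∈ A}. With |A| = 6, there are |A|^2 = 36 ordered sum pairs; collecting distinct values, A + A = {24, 31, 38, 45, 52, 59, 66, 73, 80, 87, 94}, so |A + A| = 11. Thus K = 11/6. Here |A + A| = 2|A| − 1 = 11, the minimum possible — so K = 11/6 is minimal, which holds iff A is an arithmetic progression.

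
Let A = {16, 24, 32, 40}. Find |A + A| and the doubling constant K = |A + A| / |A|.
K = |A + A| / |A| = 7/4

Enumerate A + A = {a + b : a, b ∈ A}. With |A| = 4, there are |A|^2 = 16 ordered sum pairs; collecting distinct values, A + A = {32, 40, 48, 56, 64, 72, 80}, so |A + A| = 7. Thus K = 7/4. Here |A + A| = 2|A| − 1 = 7, the minimum possible — so K = 7/4 is minimal, which holds iff A is an arithmetic progression.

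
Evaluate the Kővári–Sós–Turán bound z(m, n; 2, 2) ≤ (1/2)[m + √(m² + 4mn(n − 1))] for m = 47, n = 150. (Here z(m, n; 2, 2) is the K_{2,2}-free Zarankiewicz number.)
z(47, 150; 2, 2) ≤ (1/2)[47 + √(47² + 4·47·150·149)] = (1/2)[47 + √4204009] = 1048.684

Kővári–Sós–Turán: let r_1, ..., r_47 be the row sums and z = Σ r_i the total number of 1s. Each pair of columns can share at most one row with both entries 1 (else a 2×2 all-ones block appears), so Σ_i C(r_i, 2) ≤ C(150, 2) = 11175. By convexity Σ_i C(r_i, 2) ≥ 47·C(z/47, 2) = z(z − 47)/(2·47), giving z² − 47z − 47·150·149 ≤ 0 and hence z ≤ (1/2)[47 + √(2209 + 4·1050450)] = (1/2)[47 + √4204009] ≈ (1/2)(47 + 2050.368) = 1048.684.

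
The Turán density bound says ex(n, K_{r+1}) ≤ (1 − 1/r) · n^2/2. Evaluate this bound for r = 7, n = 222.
Turán density bound = (6/7) · 222^2/2 = 147852/7 ≈ 21121.7143

Turán's theorem: ex(n, K_{r+1}) is achieved by the complete r-partite Turán graph T(n, r) with parts as balanced as possible, and is at most (1 − 1/r) · n^2/2. For r = 7, n = 222: the density bound is (6/7) · 49284/2 = 147852/7 ≈ 21121.7143. The integer-valued extremum is e(T(222, 7)) = 21121, which is strictly less than the density bound 147852/7 since 7 ∤ 222 (the parts of T(222, 7) cannot all be equal).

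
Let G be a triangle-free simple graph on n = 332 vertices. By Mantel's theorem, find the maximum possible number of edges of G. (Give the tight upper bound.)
ex(332, K_3) = ⌊332^2/4⌋ = 27556

Mantel (1907): a triangle-free graph on n vertices has at most ⌊n^2/4⌋ edges, with equality for the complete bipartite graph K_{⌊n/2⌋, ⌈n/2⌉}. For n = 332: ⌊332^2/4⌋ = ⌊110224/4⌋ = 27556. The extremal graph is K_{166, 166}, which has 166·166 = 27556 edges.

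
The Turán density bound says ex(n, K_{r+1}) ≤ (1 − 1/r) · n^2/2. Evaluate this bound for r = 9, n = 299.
Turán density bound = (8/9) · 299^2/2 = 357604/9 ≈ 39733.7778

Turán's theorem: ex(n, K_{r+1}) is achieved by the complete r-partite Turán graph T(n, r) with parts as balanced as possible, and is at most (1 − 1/r) · n^2/2. For r = 9, n = 299: the density bound is (8/9) · 89401/2 = 357604/9 ≈ 39733.7778. The integer-valued extremum is e(T(299, 9)) = 39733, which is strictly less than the density bound 357604/9 since 9 ∤ 299 (the parts of T(299, 9) cannot all be equal).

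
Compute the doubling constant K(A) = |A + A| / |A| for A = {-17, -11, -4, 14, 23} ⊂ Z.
K = |A + A| / |A| = 15/5 = 3

Enumerate A + A = {a + b : a, b ∈ A}. With |A| = 5, there are |A|^2 = 25 ordered sum pairs; collecting distinct values, A + A = {-34, -28, -22, -21, -15, -8, -3, 3, 6, 10, 12, 19, 28, 37, 46}, so |A + A| = 15. Thus K = 15/5 = 3. For comparison, the minimum possible |A + A| over all 5-element sets is 2·5 − 1 = 9 (so min K = 9/5), attained only by arithmetic progressions.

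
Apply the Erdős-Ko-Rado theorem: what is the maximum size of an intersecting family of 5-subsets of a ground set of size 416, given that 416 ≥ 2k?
max |F| = C(415, 4) = 1218104265

The Erdős-Ko-Rado theorem states: for n ≥ 2k, an intersecting family of k-subsets of an n-element set has size at most C(n − 1, k − 1), with equality for 'star' families {A ⊆ [n] : |A| = k, i ∈ A} (fix an element i). For n = 416, k = 5: C(415, 4) = 1218104265.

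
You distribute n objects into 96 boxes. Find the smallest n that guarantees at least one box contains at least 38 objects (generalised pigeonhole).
n = (38 − 1)·96 + 1 = 3553

By the generalised pigeonhole principle, to guarantee some box contains ≥ r objects we need more than (r − 1) · k objects total. Threshold: n = (r − 1) · k + 1. With r = 38 and k = 96: n = 37 · 96 + 1 = 3552 + 1 = 3553. For n = 3552 = 37 · 96, we can put exactly 37 objects in every box, avoiding 38 in any single one — so 3553 is tight.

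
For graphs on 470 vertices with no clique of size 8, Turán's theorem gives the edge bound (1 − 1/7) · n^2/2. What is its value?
Turán density bound = (6/7) · 470^2/2 = 662700/7 ≈ 94671.4286

Turán's theorem: ex(n, K_{r+1}) is achieved by the complete r-partite Turán graph T(n, r) with parts as balanced as possible, and is at most (1 − 1/r) · n^2/2. For r = 7, n = 470: the density bound is (6/7) · 220900/2 = 662700/7 ≈ 94671.4286. The integer-valued extremum is e(T(470, 7)) = 94671, which is strictly less than the density bound 662700/7 since 7 ∤ 470 (the parts of T(470, 7) cannot all be equal).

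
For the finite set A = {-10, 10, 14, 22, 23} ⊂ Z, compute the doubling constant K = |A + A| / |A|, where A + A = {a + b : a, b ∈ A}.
K = |A + A| / |A| = 15/5 = 3

Enumerate A + A = {a + b : a, b ∈ A}. With |A| = 5, there are |A|^2 = 25 ordered sum pairs; collecting distinct values, A + A = {-20, 0, 4, 12, 13, 20, 24, 28, 32, 33, 36, 37, 44, 45, 46}, so |A + A| = 15. Thus K = 15/5 = 3. For comparison, the minimum possible |A + A| over all 5-element sets is 2·5 − 1 = 9 (so min K = 9/5), attained only by arithmetic progressions.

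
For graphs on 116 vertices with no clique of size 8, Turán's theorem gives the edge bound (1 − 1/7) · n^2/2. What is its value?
Turán density bound = (6/7) · 116^2/2 = 40368/7 ≈ 5766.8571

Turán's theorem: ex(n, K_{r+1}) is achieved by the complete r-partite Turán graph T(n, r) with parts as balanced as possible, and is at most (1 − 1/r) · n^2/2. For r = 7, n = 116: the density bound is (6/7) · 13456/2 = 40368/7 ≈ 5766.8571. The integer-valued extremum is e(T(116, 7)) = 5766, which is strictly less than the density bound 40368/7 since 7 ∤ 116 (the parts of T(116, 7) cannot all be equal).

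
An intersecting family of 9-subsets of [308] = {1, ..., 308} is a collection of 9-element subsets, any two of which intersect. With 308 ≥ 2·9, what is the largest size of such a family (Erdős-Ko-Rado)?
max |F| = C(307, 8) = 1785048511523850

The Erdős-Ko-Rado theorem states: for n ≥ 2k, an intersecting family of k-subsets of an n-element set has size at most C(n − 1, k − 1), with equality for 'star' families {A ⊆ [n] : |A| = k, i ∈ A} (fix an element i). For n = 308, k = 9: C(307, 8) = 1785048511523850.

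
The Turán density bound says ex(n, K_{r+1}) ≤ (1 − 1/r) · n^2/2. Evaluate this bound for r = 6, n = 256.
Turán density bound = (5/6) · 256^2/2 = 81920/3 ≈ 27306.6667

Turán's theorem: ex(n, K_{r+1}) is achieved by the complete r-partite Turán graph T(n, r) with parts as balanced as possible, and is at most (1 − 1/r) · n^2/2. For r = 6, n = 256: the density bound is (5/6) · 65536/2 = 81920/3 ≈ 27306.6667. The integer-valued extremum is e(T(256, 6)) = 27306, which is strictly less than the density bound 81920/3 since 6 ∤ 256 (the parts of T(256, 6) cannot all be equal).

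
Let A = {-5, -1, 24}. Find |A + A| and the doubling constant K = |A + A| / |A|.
K = |A + A| / |A| = 6/3 = 2

Enumerate A + A = {a + b : a, b ∈ A}. With |A| = 3, there are |A|^2 = 9 ordered sum pairs; collecting distinct values, A + A = {-10, -6, -2, 19, 23, 48}, so |A + A| = 6. Thus K = 6/3 = 2. For comparison, the minimum possible |A + A| over all 3-element sets is 2·3 − 1 = 5 (so min K = 5/3), attained only by arithmetic progressions.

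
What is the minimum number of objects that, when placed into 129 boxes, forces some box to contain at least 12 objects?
n = (12 − 1)·129 + 1 = 1420

By the generalised pigeonhole principle, to guarantee some box contains ≥ r objects we need more than (r − 1) · k objects total. Threshold: n = (r − 1) · k + 1. With r = 12 and k = 129: n = 11 · 129 + 1 = 1419 + 1 = 1420. For n = 1419 = 11 · 129, we can put exactly 11 objects in every box, avoiding 12 in any single one — so 1420 is tight.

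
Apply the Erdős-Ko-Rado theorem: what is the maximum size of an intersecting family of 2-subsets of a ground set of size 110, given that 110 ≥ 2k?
max |F| = C(109, 1) = 109

Erdős-Ko-Rado (1961): when n ≥ 2k, max |F| = C(n−1, k−1). The bound is attained by the star {A : i ∈ A} for any fixed i ∈ [n]. Here C(110−1, 2−1) = C(109, 1) = 109.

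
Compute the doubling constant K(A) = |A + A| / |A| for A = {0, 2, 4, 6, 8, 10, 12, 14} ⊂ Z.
K = |A + A| / |A| = 15/8

Enumerate A + A = {a + b : a, b ∈ A}. With |A| = 8, there are |A|^2 = 64 ordered sum pairs; collecting distinct values, A + A = {0, 2, 4, 6, 8, 10, 12, 14, 16, 18, 20, 22, 24, 26, 28}, so |A + A| = 15. Thus K = 15/8. Here |A + A| = 2|A| − 1 = 15, the minimum possible — so K = 15/8 is minimal, which holds iff A is an arithmetic progression.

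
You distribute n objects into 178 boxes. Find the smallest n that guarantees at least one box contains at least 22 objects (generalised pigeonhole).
n = (22 − 1)·178 + 1 = 3739

By the generalised pigeonhole principle, to guarantee some box contains ≥ r objects we need more than (r − 1) · k objects total. Threshold: n = (r − 1) · k + 1. With r = 22 and k = 178: n = 21 · 178 + 1 = 3738 + 1 = 3739. For n = 3738 = 21 · 178, we can put exactly 21 objects in every box, avoiding 22 in any single one — so 3739 is tight.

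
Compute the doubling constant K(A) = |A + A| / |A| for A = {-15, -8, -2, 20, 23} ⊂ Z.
K = |A + A| / |A| = 15/5 = 3

Enumerate A + A = {a + b : a, b ∈ A}. With |A| = 5, there are |A|^2 = 25 ordered sum pairs; collecting distinct values, A + A = {-30, -23, -17, -16, -10, -4, 5, 8, 12, 15, 18, 21, 40, 43, 46}, so |A + A| = 15. Thus K = 15/5 = 3. For comparison, the minimum possible |A + A| over all 5-element sets is 2·5 − 1 = 9 (so min K = 9/5), attained only by arithmetic progressions.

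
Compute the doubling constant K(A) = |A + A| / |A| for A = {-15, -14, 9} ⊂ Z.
K = |A + A| / |A| = 6/3 = 2

Enumerate A + A = {a + b : a, b ∈ A}. With |A| = 3, there are |A|^2 = 9 ordered sum pairs; collecting distinct values, A + A = {-30, -29, -28, -6, -5, 18}, so |A + A| = 6. Thus K = 6/3 = 2. For comparison, the minimum possible |A + A| over all 3-element sets is 2·3 − 1 = 5 (so min K = 5/3), attained only by arithmetic progressions.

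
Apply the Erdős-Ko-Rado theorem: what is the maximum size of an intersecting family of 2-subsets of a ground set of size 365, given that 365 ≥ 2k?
max |F| = C(364, 1) = 364

Erdős-Ko-Rado (1961): when n ≥ 2k, max |F| = C(n−1, k−1). The bound is attained by the star {A : i ∈ A} for any fixed i ∈ [n]. Here C(365−1, 2−1) = C(364, 1) = 364.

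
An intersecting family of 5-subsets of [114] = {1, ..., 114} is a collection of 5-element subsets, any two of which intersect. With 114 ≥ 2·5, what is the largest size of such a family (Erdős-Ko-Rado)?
max |F| = C(113, 4) = 6438740

The Erdős-Ko-Rado theorem states: for n ≥ 2k, an intersecting family of k-subsets of an n-element set has size at most C(n − 1, k − 1), with equality for 'star' families {A ⊆ [n] : |A| = k, i ∈ A} (fix an element i). For n = 114, k = 5: C(113, 4) = 6438740.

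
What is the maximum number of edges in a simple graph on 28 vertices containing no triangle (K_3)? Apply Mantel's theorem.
ex(28, K_3) = ⌊28^2/4⌋ = 196

Mantel (1907): a triangle-free graph on n vertices has at most ⌊n^2/4⌋ edges, with equality for the complete bipartite graph K_{⌊n/2⌋, ⌈n/2⌉}. For n = 28: ⌊28^2/4⌋ = ⌊784/4⌋ = 196. The extremal graph is K_{14, 14}, which has 14·14 = 196 edges.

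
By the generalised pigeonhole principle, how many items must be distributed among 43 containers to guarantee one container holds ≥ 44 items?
n = (44 − 1)·43 + 1 = 1850

By the generalised pigeonhole principle, to guarantee some box contains ≥ r objects we need more than (r − 1) · k objects total. Threshold: n = (r − 1) · k + 1. With r = 44 and k = 43: n = 43 · 43 + 1 = 1849 + 1 = 1850. For n = 1849 = 43 · 43, we can put exactly 43 objects in every box, avoiding 44 in any single one — so 1850 is tight.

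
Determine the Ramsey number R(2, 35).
R(2, 35) = 35

R(2, k) = k for all k ≥ 2: in a 2-colouring of K_k, either some edge is red (a red K_2) or all edges are blue (a blue K_k). And K_{34} coloured all-blue has no blue K_35, so R(2, 35) > 34. Hence R(2, 35) = 35.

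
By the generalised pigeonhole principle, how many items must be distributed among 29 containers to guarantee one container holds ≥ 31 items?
n = (31 − 1)·29 + 1 = 871

By the generalised pigeonhole principle, to guarantee some box contains ≥ r objects we need more than (r − 1) · k objects total. Threshold: n = (r − 1) · k + 1. With r = 31 and k = 29: n = 30 · 29 + 1 = 870 + 1 = 871. For n = 870 = 30 · 29, we can put exactly 30 objects in every box, avoiding 31 in any single one — so 871 is tight.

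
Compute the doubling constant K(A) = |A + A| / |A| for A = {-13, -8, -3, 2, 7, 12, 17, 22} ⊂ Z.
K = |A + A| / |A| = 15/8

Enumerate A + A = {a + b : a, b ∈ A}. With |A| = 8, there are |A|^2 = 64 ordered sum pairs; collecting distinct values, A + A = {-26, -21, -16, -11, -6, -1, 4, 9, 14, 19, 24, 29, 34, 39, 44}, so |A + A| = 15. Thus K = 15/8. Here |A + A| = 2|A| − 1 = 15, the minimum possible — so K = 15/8 is minimal, which holds iff A is an arithmetic progression.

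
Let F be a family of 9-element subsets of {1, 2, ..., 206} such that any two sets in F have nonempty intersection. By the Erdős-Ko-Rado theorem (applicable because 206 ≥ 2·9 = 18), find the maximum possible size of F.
max |F| = C(205, 8) = 67368244751775

Erdős-Ko-Rado (1961): when n ≥ 2k, max |F| = C(n−1, k−1). The bound is attained by the star {A : i ∈ A} for any fixed i ∈ [n]. Here C(206−1, 9−1) = C(205, 8) = 67368244751775.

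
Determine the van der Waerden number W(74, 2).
W(74, 2) = 74 + 1 = 75

A 2-term AP is any pair of integers, so a monochromatic 2-AP exists iff some colour is used at least twice. With 74 colours, the colouring i ↦ i on {1, ..., 74} uses each colour once, avoiding any monochromatic pair, so W(74, 2) > 74. For {1, ..., 75}, pigeonhole forces two integers of the same colour, which form a monochromatic 2-AP. Hence W(74, 2) = 75.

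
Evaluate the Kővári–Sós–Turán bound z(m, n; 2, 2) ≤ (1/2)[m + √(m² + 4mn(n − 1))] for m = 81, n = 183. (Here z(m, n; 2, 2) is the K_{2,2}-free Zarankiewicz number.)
z(81, 183; 2, 2) ≤ (1/2)[81 + √(81² + 4·81·183·182)] = (1/2)[81 + √10797705] = 1683.4931

Kővári–Sós–Turán: let r_1, ..., r_81 be the row sums and z = Σ r_i the total number of 1s. Each pair of columns can share at most one row with both entries 1 (else a 2×2 all-ones block appears), so Σ_i C(r_i, 2) ≤ C(183, 2) = 16653. By convexity Σ_i C(r_i, 2) ≥ 81·C(z/81, 2) = z(z − 81)/(2·81), giving z² − 81z − 81·183·182 ≤ 0 and hence z ≤ (1/2)[81 + √(6561 + 4·2697786)] = (1/2)[81 + √10797705] ≈ (1/2)(81 + 3285.9862) = 1683.4931.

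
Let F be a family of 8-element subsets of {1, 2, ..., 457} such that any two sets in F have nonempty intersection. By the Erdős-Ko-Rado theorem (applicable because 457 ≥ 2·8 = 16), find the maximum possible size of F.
max |F| = C(456, 7) = 776653400694600

Erdős-Ko-Rado (1961): when n ≥ 2k, max |F| = C(n−1, k−1). The bound is attained by the star {A : i ∈ A} for any fixed i ∈ [n]. Here C(457−1, 8−1) = C(456, 7) = 776653400694600.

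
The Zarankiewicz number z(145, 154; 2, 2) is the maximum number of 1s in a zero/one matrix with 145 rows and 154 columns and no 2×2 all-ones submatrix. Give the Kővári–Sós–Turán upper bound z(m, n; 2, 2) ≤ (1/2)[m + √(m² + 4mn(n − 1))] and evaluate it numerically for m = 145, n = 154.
z(145, 154; 2, 2) ≤ (1/2)[145 + √(145² + 4·145·154·153)] = (1/2)[145 + √13686985] = 1922.2963

Kővári–Sós–Turán: let r_1, ..., r_145 be the row sums and z = Σ r_i the total number of 1s. Each pair of columns can share at most one row with both entries 1 (else a 2×2 all-ones block appears), so Σ_i C(r_i, 2) ≤ C(154, 2) = 11781. By convexity Σ_i C(r_i, 2) ≥ 145·C(z/145, 2) = z(z − 145)/(2·145), giving z² − 145z − 145·154·153 ≤ 0 and hence z ≤ (1/2)[145 + √(21025 + 4·3416490)] = (1/2)[145 + √13686985] ≈ (1/2)(145 + 3699.5925) = 1922.2963.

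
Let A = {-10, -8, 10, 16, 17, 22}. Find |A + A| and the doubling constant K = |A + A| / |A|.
K = |A + A| / |A| = 20/6 = 10/3

Enumerate A + A = {a + b : a, b ∈ A}. With |A| = 6, there are |A|^2 = 36 ordered sum pairs; collecting distinct values, A + A = {-20, -18, -16, 0, 2, 6, 7, 8, 9, 12, 14, 20, 26, 27, 32, 33, 34, 38, 39, 44}, so |A + A| = 20. Thus K = 20/6 = 10/3. For comparison, the minimum possible |A + A| over all 6-element sets is 2·6 − 1 = 11 (so min K = 11/6), attained only by arithmetic progressions.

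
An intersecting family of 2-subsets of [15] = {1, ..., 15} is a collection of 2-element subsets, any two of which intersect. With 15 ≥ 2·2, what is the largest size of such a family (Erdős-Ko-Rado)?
max |F| = C(14, 1) = 14

The Erdős-Ko-Rado theorem states: for n ≥ 2k, an intersecting family of k-subsets of an n-element set has size at most C(n − 1, k − 1), with equality for 'star' families {A ⊆ [n] : |A| = k, i ∈ A} (fix an element i). For n = 15, k = 2: C(14, 1) = 14.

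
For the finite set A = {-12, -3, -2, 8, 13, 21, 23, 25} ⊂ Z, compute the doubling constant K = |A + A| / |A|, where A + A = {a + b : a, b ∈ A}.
K = |A + A| / |A| = 32/8 = 4

Enumerate A + A = {a + b : a, b ∈ A}. With |A| = 8, there are |A|^2 = 64 ordered sum pairs; collecting distinct values, A + A = {-24, -15, -14, -6, -5, -4, 1, 5, 6, 9, 10, 11, 13, 16, 18, 19, 20, 21, 22, 23, 26, 29, 31, 33, 34, 36, 38, 42, 44, 46, 48, 50}, so |A + A| = 32. Thus K = 32/8 = 4. For comparison, the minimum possible |A + A| over all 8-element sets is 2·8 − 1 = 15 (so min K = 15/8), attained only by arithmetic progressions.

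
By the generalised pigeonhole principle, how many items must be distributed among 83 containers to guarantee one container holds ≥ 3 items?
n = (3 − 1)·83 + 1 = 167

By the generalised pigeonhole principle, to guarantee some box contains ≥ r objects we need more than (r − 1) · k objects total. Threshold: n = (r − 1) · k + 1. With r = 3 and k = 83: n = 2 · 83 + 1 = 166 + 1 = 167. For n = 166 = 2 · 83, we can put exactly 2 objects in every box, avoiding 3 in any single one — so 167 is tight.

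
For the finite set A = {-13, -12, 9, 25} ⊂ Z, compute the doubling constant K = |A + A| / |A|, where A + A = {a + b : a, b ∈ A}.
K = |A + A| / |A| = 10/4 = 5/2

Enumerate A + A = {a + b : a, b ∈ A}. With |A| = 4, there are |A|^2 = 16 ordered sum pairs; collecting distinct values, A + A = {-26, -25, -24, -4, -3, 12, 13, 18, 34, 50}, so |A + A| = 10. Thus K = 10/4 = 5/2. For comparison, the minimum possible |A + A| over all 4-element sets is 2·4 − 1 = 7 (so min K = 7/4), attained only by arithmetic progressions.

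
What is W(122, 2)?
W(122, 2) = 122 + 1 = 123

A 2-term AP is any pair of integers, so a monochromatic 2-AP exists iff some colour is used at least twice. With 122 colours, the colouring i ↦ i on {1, ..., 122} uses each colour once, avoiding any monochromatic pair, so W(122, 2) > 122. For {1, ..., 123}, pigeonhole forces two integers of the same colour, which form a monochromatic 2-AP. Hence W(122, 2) = 123.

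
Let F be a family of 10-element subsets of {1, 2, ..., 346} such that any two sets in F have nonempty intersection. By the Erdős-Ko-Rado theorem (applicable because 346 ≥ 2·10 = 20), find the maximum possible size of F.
max |F| = C(345, 9) = 171756952692059735

The Erdős-Ko-Rado theorem states: for n ≥ 2k, an intersecting family of k-subsets of an n-element set has size at most C(n − 1, k − 1), with equality for 'star' families {A ⊆ [n] : |A| = k, i ∈ A} (fix an element i). For n = 346, k = 10: C(345, 9) = 171756952692059735.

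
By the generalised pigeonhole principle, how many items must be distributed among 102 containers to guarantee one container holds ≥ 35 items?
n = (35 − 1)·102 + 1 = 3469

By the generalised pigeonhole principle, to guarantee some box contains ≥ r objects we need more than (r − 1) · k objects total. Threshold: n = (r − 1) · k + 1. With r = 35 and k = 102: n = 34 · 102 + 1 = 3468 + 1 = 3469. For n = 3468 = 34 · 102, we can put exactly 34 objects in every box, avoiding 35 in any single one — so 3469 is tight.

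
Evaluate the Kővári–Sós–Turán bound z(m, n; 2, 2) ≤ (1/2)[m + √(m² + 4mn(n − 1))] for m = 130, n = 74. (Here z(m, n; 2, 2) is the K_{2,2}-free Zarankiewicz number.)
z(130, 74; 2, 2) ≤ (1/2)[130 + √(130² + 4·130·74·73)] = (1/2)[130 + √2825940] = 905.5266

Kővári–Sós–Turán: let r_1, ..., r_130 be the row sums and z = Σ r_i the total number of 1s. Each pair of columns can share at most one row with both entries 1 (else a 2×2 all-ones block appears), so Σ_i C(r_i, 2) ≤ C(74, 2) = 2701. By convexity Σ_i C(r_i, 2) ≥ 130·C(z/130, 2) = z(z − 130)/(2·130), giving z² − 130z − 130·74·73 ≤ 0 and hence z ≤ (1/2)[130 + √(16900 + 4·702260)] = (1/2)[130 + √2825940] ≈ (1/2)(130 + 1681.0532) = 905.5266.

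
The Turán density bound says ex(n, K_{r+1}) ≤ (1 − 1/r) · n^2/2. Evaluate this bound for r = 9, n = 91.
Turán density bound = (8/9) · 91^2/2 = 33124/9 ≈ 3680.4444

Turán's theorem: ex(n, K_{r+1}) is achieved by the complete r-partite Turán graph T(n, r) with parts as balanced as possible, and is at most (1 − 1/r) · n^2/2. For r = 9, n = 91: the density bound is (8/9) · 8281/2 = 33124/9 ≈ 3680.4444. The integer-valued extremum is e(T(91, 9)) = 3680, which is strictly less than the density bound 33124/9 since 9 ∤ 91 (the parts of T(91, 9) cannot all be equal).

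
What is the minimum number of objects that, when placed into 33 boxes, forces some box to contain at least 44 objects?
n = (44 − 1)·33 + 1 = 1420

By the generalised pigeonhole principle, to guarantee some box contains ≥ r objects we need more than (r − 1) · k objects total. Threshold: n = (r − 1) · k + 1. With r = 44 and k = 33: n = 43 · 33 + 1 = 1419 + 1 = 1420. For n = 1419 = 43 · 33, we can put exactly 43 objects in every box, avoiding 44 in any single one — so 1420 is tight.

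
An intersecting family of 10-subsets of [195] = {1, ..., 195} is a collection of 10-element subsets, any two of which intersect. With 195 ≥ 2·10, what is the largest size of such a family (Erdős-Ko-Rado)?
max |F| = C(194, 9) = 888501994734288

The Erdős-Ko-Rado theorem states: for n ≥ 2k, an intersecting family of k-subsets of an n-element set has size at most C(n − 1, k − 1), with equality for 'star' families {A ⊆ [n] : |A| = k, i ∈ A} (fix an element i). For n = 195, k = 10: C(194, 9) = 888501994734288.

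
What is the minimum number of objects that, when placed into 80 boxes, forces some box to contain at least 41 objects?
n = (41 − 1)·80 + 1 = 3201

By the generalised pigeonhole principle, to guarantee some box contains ≥ r objects we need more than (r − 1) · k objects total. Threshold: n = (r − 1) · k + 1. With r = 41 and k = 80: n = 40 · 80 + 1 = 3200 + 1 = 3201. For n = 3200 = 40 · 80, we can put exactly 40 objects in every box, avoiding 41 in any single one — so 3201 is tight.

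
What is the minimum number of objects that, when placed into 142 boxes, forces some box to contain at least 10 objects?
n = (10 − 1)·142 + 1 = 1279

By the generalised pigeonhole principle, to guarantee some box contains ≥ r objects we need more than (r − 1) · k objects total. Threshold: n = (r − 1) · k + 1. With r = 10 and k = 142: n = 9 · 142 + 1 = 1278 + 1 = 1279. For n = 1278 = 9 · 142, we can put exactly 9 objects in every box, avoiding 10 in any single one — so 1279 is tight.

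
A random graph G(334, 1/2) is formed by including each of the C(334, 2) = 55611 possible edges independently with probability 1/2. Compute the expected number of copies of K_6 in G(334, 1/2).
E[# K_6] = C(334, 6) · (1/2)^C(6, 2) = 1843037276619 / 2^15 ≈ 56245034.076508

For each 6-subset S of vertices (there are C(334, 6) = 1843037276619 such S), let X_S = 1 if S induces a K_6 (all C(6, 2) = 15 edges present). Then P(X_S = 1) = (1/2)^15 = 1/32768. By linearity of expectation, E[# K_6] = C(334, 6) · (1/2)^15 = 1843037276619 / 32768 ≈ 56245034.076508.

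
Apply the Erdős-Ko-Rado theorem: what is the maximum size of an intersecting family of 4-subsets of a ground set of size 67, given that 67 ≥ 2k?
max |F| = C(66, 3) = 45760

The Erdős-Ko-Rado theorem states: for n ≥ 2k, an intersecting family of k-subsets of an n-element set has size at most C(n − 1, k − 1), with equality for 'star' families {A ⊆ [n] : |A| = k, i ∈ A} (fix an element i). For n = 67, k = 4: C(66, 3) = 45760.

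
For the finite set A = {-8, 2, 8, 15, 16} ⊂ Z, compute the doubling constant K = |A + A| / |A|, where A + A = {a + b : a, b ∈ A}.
K = |A + A| / |A| = 15/5 = 3

Enumerate A + A = {a + b : a, b ∈ A}. With |A| = 5, there are |A|^2 = 25 ordered sum pairs; collecting distinct values, A + A = {-16, -6, 0, 4, 7, 8, 10, 16, 17, 18, 23, 24, 30, 31, 32}, so |A + A| = 15. Thus K = 15/5 = 3. For comparison, the minimum possible |A + A| over all 5-element sets is 2·5 − 1 = 9 (so min K = 9/5), attained only by arithmetic progressions.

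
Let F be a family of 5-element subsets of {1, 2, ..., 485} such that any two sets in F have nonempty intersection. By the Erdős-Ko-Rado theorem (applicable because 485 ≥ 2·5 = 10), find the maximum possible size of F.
max |F| = C(484, 4) = 2258257001

The Erdős-Ko-Rado theorem states: for n ≥ 2k, an intersecting family of k-subsets of an n-element set has size at most C(n − 1, k − 1), with equality for 'star' families {A ⊆ [n] : |A| = k, i ∈ A} (fix an element i). For n = 485, k = 5: C(484, 4) = 2258257001.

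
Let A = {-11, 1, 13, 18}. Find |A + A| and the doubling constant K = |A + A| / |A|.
K = |A + A| / |A| = 9/4

Enumerate A + A = {a + b : a, b ∈ A}. With |A| = 4, there are |A|^2 = 16 ordered sum pairs; collecting distinct values, A + A = {-22, -10, 2, 7, 14, 19, 26, 31, 36}, so |A + A| = 9. Thus K = 9/4. For comparison, the minimum possible |A + A| over all 4-element sets is 2·4 − 1 = 7 (so min K = 7/4), attained only by arithmetic progressions.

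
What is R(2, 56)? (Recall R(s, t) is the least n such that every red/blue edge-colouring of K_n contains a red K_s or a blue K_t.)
R(2, 56) = 56

R(2, k) = k for all k ≥ 2: in a 2-colouring of K_k, either some edge is red (a red K_2) or all edges are blue (a blue K_k). And K_{55} coloured all-blue has no blue K_56, so R(2, 56) > 55. Hence R(2, 56) = 56.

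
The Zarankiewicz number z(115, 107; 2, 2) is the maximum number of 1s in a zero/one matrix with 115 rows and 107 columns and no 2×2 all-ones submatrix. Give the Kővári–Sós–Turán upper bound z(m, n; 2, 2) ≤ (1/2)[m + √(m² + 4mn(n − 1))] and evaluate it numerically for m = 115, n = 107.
z(115, 107; 2, 2) ≤ (1/2)[115 + √(115² + 4·115·107·106)] = (1/2)[115 + √5230545] = 1201.0192

Kővári–Sós–Turán: let r_1, ..., r_115 be the row sums and z = Σ r_i the total number of 1s. Each pair of columns can share at most one row with both entries 1 (else a 2×2 all-ones block appears), so Σ_i C(r_i, 2) ≤ C(107, 2) = 5671. By convexity Σ_i C(r_i, 2) ≥ 115·C(z/115, 2) = z(z − 115)/(2·115), giving z² − 115z − 115·107·106 ≤ 0 and hence z ≤ (1/2)[115 + √(13225 + 4·1304330)] = (1/2)[115 + √5230545] ≈ (1/2)(115 + 2287.0385) = 1201.0192.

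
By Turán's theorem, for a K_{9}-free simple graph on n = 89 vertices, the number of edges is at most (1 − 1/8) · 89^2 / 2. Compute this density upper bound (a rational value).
Turán density bound = (7/8) · 89^2/2 = 55447/16 ≈ 3465.4375

Turán's theorem: ex(n, K_{r+1}) is achieved by the complete r-partite Turán graph T(n, r) with parts as balanced as possible, and is at most (1 − 1/r) · n^2/2. For r = 8, n = 89: the density bound is (7/8) · 7921/2 = 55447/16 ≈ 3465.4375. The integer-valued extremum is e(T(89, 8)) = 3465, which is strictly less than the density bound 55447/16 since 8 ∤ 89 (the parts of T(89, 8) cannot all be equal).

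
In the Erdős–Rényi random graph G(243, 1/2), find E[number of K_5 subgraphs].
E[# K_5] = C(243, 5) · (1/2)^C(5, 2) = 6774333588 / 2^10 = 1693583397/256 ≈ 6615560.144531

For each 5-subset S of vertices (there are C(243, 5) = 6774333588 such S), let X_S = 1 if S induces a K_5 (all C(5, 2) = 10 edges present). Then P(X_S = 1) = (1/2)^10 = 1/1024. By linearity of expectation, E[# K_5] = C(243, 5) · (1/2)^10 = 6774333588 / 1024 = 1693583397/256 ≈ 6615560.144531.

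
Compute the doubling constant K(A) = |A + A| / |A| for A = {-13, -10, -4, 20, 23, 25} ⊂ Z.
K = |A + A| / |A| = 20/6 = 10/3

Enumerate A + A = {a + b : a, b ∈ A}. With |A| = 6, there are |A|^2 = 36 ordered sum pairs; collecting distinct values, A + A = {-26, -23, -20, -17, -14, -8, 7, 10, 12, 13, 15, 16, 19, 21, 40, 43, 45, 46, 48, 50}, so |A + A| = 20. Thus K = 20/6 = 10/3. For comparison, the minimum possible |A + A| over all 6-element sets is 2·6 − 1 = 11 (so min K = 11/6), attained only by arithmetic progressions.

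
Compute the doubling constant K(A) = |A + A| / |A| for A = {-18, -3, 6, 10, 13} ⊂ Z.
K = |A + A| / |A| = 15/5 = 3

Enumerate A + A = {a + b : a, b ∈ A}. With |A| = 5, there are |A|^2 = 25 ordered sum pairs; collecting distinct values, A + A = {-36, -21, -12, -8, -6, -5, 3, 7, 10, 12, 16, 19, 20, 23, 26}, so |A + A| = 15. Thus K = 15/5 = 3. For comparison, the minimum possible |A + A| over all 5-element sets is 2·5 − 1 = 9 (so min K = 9/5), attained only by arithmetic progressions.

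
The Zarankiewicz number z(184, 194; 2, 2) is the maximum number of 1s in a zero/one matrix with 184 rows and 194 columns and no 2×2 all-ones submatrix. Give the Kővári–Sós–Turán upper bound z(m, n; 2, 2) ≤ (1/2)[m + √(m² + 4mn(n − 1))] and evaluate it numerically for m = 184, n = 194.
z(184, 194; 2, 2) ≤ (1/2)[184 + √(184² + 4·184·194·193)] = (1/2)[184 + √27591168] = 2718.3648

Kővári–Sós–Turán: let r_1, ..., r_184 be the row sums and z = Σ r_i the total number of 1s. Each pair of columns can share at most one row with both entries 1 (else a 2×2 all-ones block appears), so Σ_i C(r_i, 2) ≤ C(194, 2) = 18721. By convexity Σ_i C(r_i, 2) ≥ 184·C(z/184, 2) = z(z − 184)/(2·184), giving z² − 184z − 184·194·193 ≤ 0 and hence z ≤ (1/2)[184 + √(33856 + 4·6889328)] = (1/2)[184 + √27591168] ≈ (1/2)(184 + 5252.7296) = 2718.3648.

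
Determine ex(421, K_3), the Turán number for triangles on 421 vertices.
ex(421, K_3) = ⌊421^2/4⌋ = 44310

Mantel (1907): a triangle-free graph on n vertices has at most ⌊n^2/4⌋ edges, with equality for the complete bipartite graph K_{⌊n/2⌋, ⌈n/2⌉}. For n = 421: ⌊421^2/4⌋ = ⌊177241/4⌋ = 44310. The extremal graph is K_{210, 211}, which has 210·211 = 44310 edges.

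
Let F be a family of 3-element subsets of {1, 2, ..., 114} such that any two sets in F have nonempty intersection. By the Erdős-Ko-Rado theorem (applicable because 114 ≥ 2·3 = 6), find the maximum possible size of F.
max |F| = C(113, 2) = 6328

The Erdős-Ko-Rado theorem states: for n ≥ 2k, an intersecting family of k-subsets of an n-element set has size at most C(n − 1, k − 1), with equality for 'star' families {A ⊆ [n] : |A| = k, i ∈ A} (fix an element i). For n = 114, k = 3: C(113, 2) = 6328.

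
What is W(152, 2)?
W(152, 2) = 152 + 1 = 153

A 2-term AP is any pair of integers, so a monochromatic 2-AP exists iff some colour is used at least twice. With 152 colours, the colouring i ↦ i on {1, ..., 152} uses each colour once, avoiding any monochromatic pair, so W(152, 2) > 152. For {1, ..., 153}, pigeonhole forces two integers of the same colour, which form a monochromatic 2-AP. Hence W(152, 2) = 153.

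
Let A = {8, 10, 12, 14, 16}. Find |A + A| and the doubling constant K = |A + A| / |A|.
K = |A + A| / |A| = 9/5

Enumerate A + A = {a + b : a, b ∈ A}. With |A| = 5, there are |A|^2 = 25 ordered sum pairs; collecting distinct values, A + A = {16, 18, 20, 22, 24, 26, 28, 30, 32}, so |A + A| = 9. Thus K = 9/5. Here |A + A| = 2|A| − 1 = 9, the minimum possible — so K = 9/5 is minimal, which holds iff A is an arithmetic progression.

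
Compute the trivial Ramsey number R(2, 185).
R(2, 185) = 185

R(2, k) = k for all k ≥ 2: in a 2-colouring of K_k, either some edge is red (a red K_2) or all edges are blue (a blue K_k). And K_{184} coloured all-blue has no blue K_185, so R(2, 185) > 184. Hence R(2, 185) = 185.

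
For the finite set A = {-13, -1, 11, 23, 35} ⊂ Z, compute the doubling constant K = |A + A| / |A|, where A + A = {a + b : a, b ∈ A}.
K = |A + A| / |A| = 9/5

Enumerate A + A = {a + b : a, b ∈ A}. With |A| = 5, there are |A|^2 = 25 ordered sum pairs; collecting distinct values, A + A = {-26, -14, -2, 10, 22, 34, 46, 58, 70}, so |A + A| = 9. Thus K = 9/5. Here |A + A| = 2|A| − 1 = 9, the minimum possible — so K = 9/5 is minimal, which holds iff A is an arithmetic progression.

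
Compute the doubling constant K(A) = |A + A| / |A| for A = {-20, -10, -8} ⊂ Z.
K = |A + A| / |A| = 6/3 = 2

Enumerate A + A = {a + b : a, b ∈ A}. With |A| = 3, there are |A|^2 = 9 ordered sum pairs; collecting distinct values, A + A = {-40, -30, -28, -20, -18, -16}, so |A + A| = 6. Thus K = 6/3 = 2. For comparison, the minimum possible |A + A| over all 3-element sets is 2·3 − 1 = 5 (so min K = 5/3), attained only by arithmetic progressions.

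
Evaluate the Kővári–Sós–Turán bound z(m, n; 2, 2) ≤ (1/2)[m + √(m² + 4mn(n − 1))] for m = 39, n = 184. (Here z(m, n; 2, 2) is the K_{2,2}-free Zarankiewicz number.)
z(39, 184; 2, 2) ≤ (1/2)[39 + √(39² + 4·39·184·183)] = (1/2)[39 + √5254353] = 1165.6188

Kővári–Sós–Turán: let r_1, ..., r_39 be the row sums and z = Σ r_i the total number of 1s. Each pair of columns can share at most one row with both entries 1 (else a 2×2 all-ones block appears), so Σ_i C(r_i, 2) ≤ C(184, 2) = 16836. By convexity Σ_i C(r_i, 2) ≥ 39·C(z/39, 2) = z(z − 39)/(2·39), giving z² − 39z − 39·184·183 ≤ 0 and hence z ≤ (1/2)[39 + √(1521 + 4·1313208)] = (1/2)[39 + √5254353] ≈ (1/2)(39 + 2292.2376) = 1165.6188.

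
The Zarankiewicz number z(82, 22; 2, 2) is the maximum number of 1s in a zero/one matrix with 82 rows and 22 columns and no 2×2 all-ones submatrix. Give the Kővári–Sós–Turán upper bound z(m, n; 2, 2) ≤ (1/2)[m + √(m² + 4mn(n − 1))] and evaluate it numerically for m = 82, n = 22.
z(82, 22; 2, 2) ≤ (1/2)[82 + √(82² + 4·82·22·21)] = (1/2)[82 + √158260] = 239.9095

Kővári–Sós–Turán: let r_1, ..., r_82 be the row sums and z = Σ r_i the total number of 1s. Each pair of columns can share at most one row with both entries 1 (else a 2×2 all-ones block appears), so Σ_i C(r_i, 2) ≤ C(22, 2) = 231. By convexity Σ_i C(r_i, 2) ≥ 82·C(z/82, 2) = z(z − 82)/(2·82), giving z² − 82z − 82·22·21 ≤ 0 and hence z ≤ (1/2)[82 + √(6724 + 4·37884)] = (1/2)[82 + √158260] ≈ (1/2)(82 + 397.8191) = 239.9095.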